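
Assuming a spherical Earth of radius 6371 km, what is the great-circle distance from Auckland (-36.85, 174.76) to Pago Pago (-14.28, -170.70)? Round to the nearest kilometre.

2894 km

Δλ = -170.70 − 174.76 = -345.46°; wrapped into (−180°, 180°]: 14.54°.
Δφ = -14.28 − -36.85 = 22.57°.
a = sin²(Δφ/2) + cos φ₁ · cos φ₂ · sin²(Δλ/2) = 0.050713.
c = 2·atan2(√a, √(1−a)) = 0.45429 rad → d = 6371·c ≈ 2894.26 km.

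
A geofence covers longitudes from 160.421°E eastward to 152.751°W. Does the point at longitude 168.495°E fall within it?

Band width going east from +160.421° to -152.751°: ((-152.751 − 160.421) mod 360) = 46.828°.
Offset of +168.495° east of the west edge: ((168.495 − 160.421) mod 360) = 8.074°.
8.074° ≤ 46.828° ⇒ inside.

Yes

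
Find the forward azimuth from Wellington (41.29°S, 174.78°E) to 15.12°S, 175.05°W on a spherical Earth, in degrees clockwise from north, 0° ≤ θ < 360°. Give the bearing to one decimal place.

21.6°

Δλ = -175.05 − 174.78 = -349.83°; wrapped into (−180°, 180°]: 10.17°.
θ = atan2( sin Δλ · cos φ₂ , cos φ₁ · sin φ₂ − sin φ₁ · cos φ₂ · cos Δλ )
  = atan2(0.17046, 0.43103) = 21.577° → normalised to [0°, 360°): 21.577°.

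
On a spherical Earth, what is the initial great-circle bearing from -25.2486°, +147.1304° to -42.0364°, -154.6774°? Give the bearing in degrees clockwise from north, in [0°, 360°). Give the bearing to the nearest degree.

Δλ = -154.6774 − 147.1304 = -301.8078°; wrapped into (−180°, 180°]: 58.1922°.
θ = atan2( sin Δλ · cos φ₂ , cos φ₁ · sin φ₂ − sin φ₁ · cos φ₂ · cos Δλ )
  = atan2(0.63118, -0.43865) = 124.798° → normalised to [0°, 360°): 124.798°.

125°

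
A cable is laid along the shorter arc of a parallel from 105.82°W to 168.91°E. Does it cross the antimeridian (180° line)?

Naïve |168.91 − -105.82| = 274.73° > 180°, so the shorter arc goes the other way round — across 180°.
Signed shortest Δλ = ((168.91 − -105.82 + 180) mod 360) − 180 = -85.27°.
Going west by 85.27° from -105.82° passes through 180° before reaching +168.91°.

Yes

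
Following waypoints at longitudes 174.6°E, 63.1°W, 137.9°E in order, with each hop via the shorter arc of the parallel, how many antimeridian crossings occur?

Leg 1: +174.6° → -63.1°, shortest Δλ = 122.3° (east) — crosses 180°.
Leg 2: -63.1° → +137.9°, shortest Δλ = -159.0° (west) — crosses 180°.
Total crossings: 2.

2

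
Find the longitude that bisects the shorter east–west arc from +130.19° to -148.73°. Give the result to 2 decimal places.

+170.73°

Signed shortest Δλ from +130.19° to -148.73° is +81.08°.
Midpoint longitude = +130.19° + (+81.08°)/2 = +130.19° + 40.54° = +170.73°.
(The naïve average (+130.19 + -148.73)/2 = -9.27° is on the wrong side of the globe.)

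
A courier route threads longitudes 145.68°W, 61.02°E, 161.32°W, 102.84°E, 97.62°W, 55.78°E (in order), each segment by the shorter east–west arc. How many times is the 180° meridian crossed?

4

Leg 1: -145.68° → +61.02°, shortest Δλ = -153.3° (west) — crosses 180°.
Leg 2: +61.02° → -161.32°, shortest Δλ = 137.66° (east) — crosses 180°.
Leg 3: -161.32° → +102.84°, shortest Δλ = -95.84° (west) — crosses 180°.
Leg 4: +102.84° → -97.62°, shortest Δλ = 159.54° (east) — crosses 180°.
Leg 5: -97.62° → +55.78°, shortest Δλ = 153.4° (east) — does not cross 180°.
Total crossings: 4.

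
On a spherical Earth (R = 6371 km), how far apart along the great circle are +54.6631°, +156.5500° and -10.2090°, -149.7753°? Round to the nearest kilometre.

8773 km

Δλ = -149.7753 − 156.5500 = -306.3253°; wrapped into (−180°, 180°]: 53.6747°.
Δφ = -10.2090 − 54.6631 = -64.8721°.
a = sin²(Δφ/2) + cos φ₁ · cos φ₂ · sin²(Δλ/2) = 0.403697.
c = 2·atan2(√a, √(1−a)) = 1.37698 rad → d = 6371·c ≈ 8772.73 km.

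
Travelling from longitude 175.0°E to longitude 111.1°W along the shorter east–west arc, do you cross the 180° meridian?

Yes

Naïve |-111.1 − 175.0| = 286.1° > 180°, so the shorter arc goes the other way round — across 180°.
Signed shortest Δλ = ((-111.1 − 175.0 + 180) mod 360) − 180 = 73.9°.
Going east by 73.9° from +175.0° passes through 180° before reaching -111.1°.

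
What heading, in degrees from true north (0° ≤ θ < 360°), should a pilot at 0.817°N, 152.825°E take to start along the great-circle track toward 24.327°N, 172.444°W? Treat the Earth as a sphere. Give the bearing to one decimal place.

Δλ = -172.444 − 152.825 = -325.269°; wrapped into (−180°, 180°]: 34.731°.
θ = atan2( sin Δλ · cos φ₂ , cos φ₁ · sin φ₂ − sin φ₁ · cos φ₂ · cos Δλ )
  = atan2(0.51914, 0.40122) = 52.301° → normalised to [0°, 360°): 52.301°.

52.3°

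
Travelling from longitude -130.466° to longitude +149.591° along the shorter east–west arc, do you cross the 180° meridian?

Yes

Naïve |149.591 − -130.466| = 280.057° > 180°, so the shorter arc goes the other way round — across 180°.
Signed shortest Δλ = ((149.591 − -130.466 + 180) mod 360) − 180 = -79.943°.
Going west by 79.943° from -130.466° passes through 180° before reaching +149.591°.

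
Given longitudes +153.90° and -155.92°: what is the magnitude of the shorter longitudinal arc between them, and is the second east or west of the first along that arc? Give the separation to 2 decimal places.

Raw difference: -155.92 − 153.90 = -309.82°.
Normalise into (−180°, 180°]: -309.82° + 360° = 50.18°.
Positive ⇒ the second point lies to the east; separation 50.18°.

50.18° east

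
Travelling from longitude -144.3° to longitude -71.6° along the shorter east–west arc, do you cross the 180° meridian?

No

Signed shortest Δλ = ((-71.6 − -144.3 + 180) mod 360) − 180 = 72.7°.
Going east by 72.7° from -144.3° reaches -71.6° without touching 180°.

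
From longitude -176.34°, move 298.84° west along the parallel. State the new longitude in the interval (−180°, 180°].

-115.18°

Start at -176.34°; shift −298.84° → -475.18°.
-475.18° lies outside (−180°, 180°]; add 360° → -115.18°.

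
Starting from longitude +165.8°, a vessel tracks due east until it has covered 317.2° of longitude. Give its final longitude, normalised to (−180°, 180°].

Start at +165.8°; shift +317.2° → +483.0°.
+483.0° lies outside (−180°, 180°]; subtract 360° → +123.0°.

+123.0°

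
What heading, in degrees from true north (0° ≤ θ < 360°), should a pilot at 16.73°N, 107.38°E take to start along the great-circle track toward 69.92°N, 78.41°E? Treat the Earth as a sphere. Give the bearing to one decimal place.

348.4°

Δλ = 78.41 − 107.38 = -28.97°.
θ = atan2( sin Δλ · cos φ₂ , cos φ₁ · sin φ₂ − sin φ₁ · cos φ₂ · cos Δλ )
  = atan2(-0.16629, 0.81299) = -11.560° → normalised to [0°, 360°): 348.440°.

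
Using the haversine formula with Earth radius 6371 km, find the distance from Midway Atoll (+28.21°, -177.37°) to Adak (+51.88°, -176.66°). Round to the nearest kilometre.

Δλ = -176.66 − -177.37 = 0.71°.
Δφ = 51.88 − 28.21 = 23.67°.
a = sin²(Δφ/2) + cos φ₁ · cos φ₂ · sin²(Δλ/2) = 0.042084.
c = 2·atan2(√a, √(1−a)) = 0.41322 rad → d = 6371·c ≈ 2632.65 km.

2633 km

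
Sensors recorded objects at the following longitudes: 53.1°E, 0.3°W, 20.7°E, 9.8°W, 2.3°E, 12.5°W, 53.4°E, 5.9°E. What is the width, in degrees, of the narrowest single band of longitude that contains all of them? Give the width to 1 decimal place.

65.9°

Sort the longitudes: -12.5°, -9.8°, -0.3°, +2.3°, +5.9°, +20.7°, +53.1°, +53.4°.
Eastward gaps between consecutive values (wrapping around): 2.7°, 9.5°, 2.6°, 3.6°, 14.8°, 32.4°, 0.3°, 294.1°.
Largest gap = 294.1° ⇒ minimal covering band is its complement: 360° − 294.1° = 65.9°.
Band runs from -12.5° eastward to +53.4°.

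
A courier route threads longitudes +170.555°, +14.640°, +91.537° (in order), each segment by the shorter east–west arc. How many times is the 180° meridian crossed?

Leg 1: +170.555° → +14.640°, shortest Δλ = -155.915° (west) — does not cross 180°.
Leg 2: +14.640° → +91.537°, shortest Δλ = 76.897° (east) — does not cross 180°.
Total crossings: 0.

0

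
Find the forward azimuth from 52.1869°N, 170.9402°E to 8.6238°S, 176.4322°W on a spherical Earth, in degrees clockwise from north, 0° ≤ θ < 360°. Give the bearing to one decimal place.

Δλ = -176.4322 − 170.9402 = -347.3724°; wrapped into (−180°, 180°]: 12.6276°.
θ = atan2( sin Δλ · cos φ₂ , cos φ₁ · sin φ₂ − sin φ₁ · cos φ₂ · cos Δλ )
  = atan2(0.21614, -0.85412) = 165.799° → normalised to [0°, 360°): 165.799°.

165.8°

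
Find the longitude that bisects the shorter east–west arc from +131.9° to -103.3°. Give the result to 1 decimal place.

Signed shortest Δλ from +131.9° to -103.3° is +124.8°.
Midpoint longitude = +131.9° + (+124.8°)/2 = +131.9° + 62.4° = +194.3°.
Normalise into (−180°, 180°]: -165.7°.
(The naïve average (+131.9 + -103.3)/2 = 14.3° is on the wrong side of the globe.)

-165.7°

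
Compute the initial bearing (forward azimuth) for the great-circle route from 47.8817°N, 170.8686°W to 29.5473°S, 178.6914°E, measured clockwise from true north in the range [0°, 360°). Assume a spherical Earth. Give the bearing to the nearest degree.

Δλ = 178.6914 − -170.8686 = 349.5600°; wrapped into (−180°, 180°]: -10.4400°.
θ = atan2( sin Δλ · cos φ₂ , cos φ₁ · sin φ₂ − sin φ₁ · cos φ₂ · cos Δλ )
  = atan2(-0.15764, -0.96534) = -170.726° → normalised to [0°, 360°): 189.274°.

189°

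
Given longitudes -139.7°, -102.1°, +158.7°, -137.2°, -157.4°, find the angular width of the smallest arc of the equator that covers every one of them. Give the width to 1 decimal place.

99.2°

Sort the longitudes: -157.4°, -139.7°, -137.2°, -102.1°, +158.7°.
Eastward gaps between consecutive values (wrapping around): 17.7°, 2.5°, 35.1°, 260.8°, 43.9°.
Largest gap = 260.8° ⇒ minimal covering band is its complement: 360° − 260.8° = 99.2°.
Band runs from +158.7° eastward to -102.1°, crossing the antimeridian.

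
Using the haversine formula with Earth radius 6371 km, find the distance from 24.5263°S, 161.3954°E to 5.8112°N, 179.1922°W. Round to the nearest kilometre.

3975 km

Δλ = -179.1922 − 161.3954 = -340.5876°; wrapped into (−180°, 180°]: 19.4124°.
Δφ = 5.8112 − -24.5263 = 30.3375°.
a = sin²(Δφ/2) + cos φ₁ · cos φ₂ · sin²(Δλ/2) = 0.094194.
c = 2·atan2(√a, √(1−a)) = 0.62389 rad → d = 6371·c ≈ 3974.81 km.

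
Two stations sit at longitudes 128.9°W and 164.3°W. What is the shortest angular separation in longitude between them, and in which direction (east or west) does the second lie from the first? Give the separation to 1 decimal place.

35.4° west

Raw difference: -164.3 − -128.9 = -35.4°.
Normalise into (−180°, 180°]: -35.4° stays -35.4°.
Negative ⇒ the second point lies to the west; separation 35.4°.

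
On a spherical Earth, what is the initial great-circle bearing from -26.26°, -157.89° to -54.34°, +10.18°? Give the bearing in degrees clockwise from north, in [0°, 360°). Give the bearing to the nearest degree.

Δλ = 10.18 − -157.89 = 168.07°.
θ = atan2( sin Δλ · cos φ₂ , cos φ₁ · sin φ₂ − sin φ₁ · cos φ₂ · cos Δλ )
  = atan2(0.12051, -0.98100) = 172.997° → normalised to [0°, 360°): 172.997°.

173°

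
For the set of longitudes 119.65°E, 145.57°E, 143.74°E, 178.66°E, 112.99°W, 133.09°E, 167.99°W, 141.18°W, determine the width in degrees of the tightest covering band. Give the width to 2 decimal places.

Sort the longitudes: -167.99°, -141.18°, -112.99°, +119.65°, +133.09°, +143.74°, +145.57°, +178.66°.
Eastward gaps between consecutive values (wrapping around): 26.81°, 28.19°, 232.64°, 13.44°, 10.65°, 1.83°, 33.09°, 13.35°.
Largest gap = 232.64° ⇒ minimal covering band is its complement: 360° − 232.64° = 127.36°.
Band runs from +119.65° eastward to -112.99°, crossing the antimeridian.

127.36°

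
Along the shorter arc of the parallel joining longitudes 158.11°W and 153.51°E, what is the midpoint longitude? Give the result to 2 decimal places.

Signed shortest Δλ from -158.11° to +153.51° is -48.38°.
Midpoint longitude = -158.11° + (-48.38°)/2 = -158.11° − 24.19° = -182.30°.
Normalise into (−180°, 180°]: +177.70°.
(The naïve average (-158.11 + +153.51)/2 = -2.3° is on the wrong side of the globe.)

177.70°E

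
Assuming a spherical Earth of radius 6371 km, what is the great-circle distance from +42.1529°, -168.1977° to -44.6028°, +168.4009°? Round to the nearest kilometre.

Δλ = 168.4009 − -168.1977 = 336.5986°; wrapped into (−180°, 180°]: -23.4014°.
Δφ = -44.6028 − 42.1529 = -86.7557°.
a = sin²(Δφ/2) + cos φ₁ · cos φ₂ · sin²(Δλ/2) = 0.493412.
c = 2·atan2(√a, √(1−a)) = 1.55762 rad → d = 6371·c ≈ 9923.60 km.

9924 km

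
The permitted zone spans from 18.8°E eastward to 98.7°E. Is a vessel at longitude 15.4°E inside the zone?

Band width going east from +18.8° to +98.7°: ((98.7 − 18.8) mod 360) = 79.9°.
Offset of +15.4° east of the west edge: ((15.4 − 18.8) mod 360) = 356.6°.
356.6° > 79.9° ⇒ outside.

No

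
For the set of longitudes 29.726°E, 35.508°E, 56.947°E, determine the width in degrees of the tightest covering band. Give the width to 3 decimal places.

Sort the longitudes: +29.726°, +35.508°, +56.947°.
Eastward gaps between consecutive values (wrapping around): 5.782°, 21.439°, 332.779°.
Largest gap = 332.779° ⇒ minimal covering band is its complement: 360° − 332.779° = 27.221°.
Band runs from +29.726° eastward to +56.947°.

27.221°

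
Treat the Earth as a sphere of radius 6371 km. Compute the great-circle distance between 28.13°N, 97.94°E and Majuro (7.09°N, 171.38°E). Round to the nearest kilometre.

8015 km

Δλ = 171.38 − 97.94 = 73.44°.
Δφ = 7.09 − 28.13 = -21.04°.
a = sin²(Δφ/2) + cos φ₁ · cos φ₂ · sin²(Δλ/2) = 0.346188.
c = 2·atan2(√a, √(1−a)) = 1.25810 rad → d = 6371·c ≈ 8015.36 km.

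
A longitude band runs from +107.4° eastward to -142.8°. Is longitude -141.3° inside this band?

No

Band width going east from +107.4° to -142.8°: ((-142.8 − 107.4) mod 360) = 109.8°.
Offset of -141.3° east of the west edge: ((-141.3 − 107.4) mod 360) = 111.3°.
111.3° > 109.8° ⇒ outside.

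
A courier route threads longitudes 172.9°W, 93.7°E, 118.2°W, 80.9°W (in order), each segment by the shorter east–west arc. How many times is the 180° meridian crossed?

Leg 1: -172.9° → +93.7°, shortest Δλ = -93.4° (west) — crosses 180°.
Leg 2: +93.7° → -118.2°, shortest Δλ = 148.1° (east) — crosses 180°.
Leg 3: -118.2° → -80.9°, shortest Δλ = 37.3° (east) — does not cross 180°.
Total crossings: 2.

2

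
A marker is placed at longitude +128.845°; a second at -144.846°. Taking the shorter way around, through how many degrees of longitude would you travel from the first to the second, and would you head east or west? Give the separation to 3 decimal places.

86.309° east

Raw difference: -144.846 − 128.845 = -273.691°.
Normalise into (−180°, 180°]: -273.691° + 360° = 86.309°.
Positive ⇒ the second point lies to the east; separation 86.309°.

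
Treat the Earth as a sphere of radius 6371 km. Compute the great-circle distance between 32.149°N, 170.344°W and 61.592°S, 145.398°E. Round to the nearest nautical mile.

Δλ = 145.398 − -170.344 = 315.742°; wrapped into (−180°, 180°]: -44.258°.
Δφ = -61.592 − 32.149 = -93.741°.
a = sin²(Δφ/2) + cos φ₁ · cos φ₂ · sin²(Δλ/2) = 0.589780.
c = 2·atan2(√a, √(1−a)) = 1.75133 rad → d = 6371·c ≈ 11157.75 km ≈ 6024.70 nmi.

6025 nmi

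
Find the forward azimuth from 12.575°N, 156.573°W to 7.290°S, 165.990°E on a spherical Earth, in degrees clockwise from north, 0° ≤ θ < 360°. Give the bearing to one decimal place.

243.9°

Δλ = 165.990 − -156.573 = 322.563°; wrapped into (−180°, 180°]: -37.437°.
θ = atan2( sin Δλ · cos φ₂ , cos φ₁ · sin φ₂ − sin φ₁ · cos φ₂ · cos Δλ )
  = atan2(-0.60297, -0.29532) = -116.095° → normalised to [0°, 360°): 243.905°.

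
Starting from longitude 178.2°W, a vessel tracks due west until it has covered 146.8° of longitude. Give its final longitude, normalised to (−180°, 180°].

35.0°E

Start at -178.2°; shift −146.8° → -325.0°.
-325.0° lies outside (−180°, 180°]; add 360° → +35.0°.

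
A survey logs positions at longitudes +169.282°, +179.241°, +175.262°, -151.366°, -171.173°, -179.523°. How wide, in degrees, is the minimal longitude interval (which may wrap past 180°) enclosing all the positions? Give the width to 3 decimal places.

39.352°

Sort the longitudes: -179.523°, -171.173°, -151.366°, +169.282°, +175.262°, +179.241°.
Eastward gaps between consecutive values (wrapping around): 8.350°, 19.807°, 320.648°, 5.980°, 3.979°, 1.236°.
Largest gap = 320.648° ⇒ minimal covering band is its complement: 360° − 320.648° = 39.352°.
Band runs from +169.282° eastward to -151.366°, crossing the antimeridian.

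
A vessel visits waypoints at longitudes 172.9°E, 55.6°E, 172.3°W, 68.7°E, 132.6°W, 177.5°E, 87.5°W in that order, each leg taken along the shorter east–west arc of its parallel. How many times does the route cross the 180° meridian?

5

Leg 1: +172.9° → +55.6°, shortest Δλ = -117.3° (west) — does not cross 180°.
Leg 2: +55.6° → -172.3°, shortest Δλ = 132.1° (east) — crosses 180°.
Leg 3: -172.3° → +68.7°, shortest Δλ = -119.0° (west) — crosses 180°.
Leg 4: +68.7° → -132.6°, shortest Δλ = 158.7° (east) — crosses 180°.
Leg 5: -132.6° → +177.5°, shortest Δλ = -49.9° (west) — crosses 180°.
Leg 6: +177.5° → -87.5°, shortest Δλ = 95.0° (east) — crosses 180°.
Total crossings: 5.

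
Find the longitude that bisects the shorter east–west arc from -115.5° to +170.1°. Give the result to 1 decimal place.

Signed shortest Δλ from -115.5° to +170.1° is -74.4°.
Midpoint longitude = -115.5° + (-74.4°)/2 = -115.5° − 37.2° = -152.7°.
(The naïve average (-115.5 + +170.1)/2 = 27.3° is on the wrong side of the globe.)

-152.7°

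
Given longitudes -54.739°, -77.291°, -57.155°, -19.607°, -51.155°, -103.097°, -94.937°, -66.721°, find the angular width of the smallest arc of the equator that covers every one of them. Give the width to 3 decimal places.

Sort the longitudes: -103.097°, -94.937°, -77.291°, -66.721°, -57.155°, -54.739°, -51.155°, -19.607°.
Eastward gaps between consecutive values (wrapping around): 8.160°, 17.646°, 10.570°, 9.566°, 2.416°, 3.584°, 31.548°, 276.510°.
Largest gap = 276.510° ⇒ minimal covering band is its complement: 360° − 276.510° = 83.490°.
Band runs from -103.097° eastward to -19.607°.

83.490°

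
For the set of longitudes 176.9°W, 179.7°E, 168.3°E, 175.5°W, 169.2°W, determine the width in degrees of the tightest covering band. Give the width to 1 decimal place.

22.5°

Sort the longitudes: -176.9°, -175.5°, -169.2°, +168.3°, +179.7°.
Eastward gaps between consecutive values (wrapping around): 1.4°, 6.3°, 337.5°, 11.4°, 3.4°.
Largest gap = 337.5° ⇒ minimal covering band is its complement: 360° − 337.5° = 22.5°.
Band runs from +168.3° eastward to -169.2°, crossing the antimeridian.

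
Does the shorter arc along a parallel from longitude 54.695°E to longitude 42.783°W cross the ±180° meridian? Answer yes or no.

Signed shortest Δλ = ((-42.783 − 54.695 + 180) mod 360) − 180 = -97.478°.
Going west by 97.478° from +54.695° reaches -42.783° without touching 180°.

No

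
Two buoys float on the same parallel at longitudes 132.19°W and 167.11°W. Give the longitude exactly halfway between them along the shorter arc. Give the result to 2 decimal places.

Signed shortest Δλ from -132.19° to -167.11° is -34.92°.
Midpoint longitude = -132.19° + (-34.92°)/2 = -132.19° − 17.46° = -149.65°.

149.65°W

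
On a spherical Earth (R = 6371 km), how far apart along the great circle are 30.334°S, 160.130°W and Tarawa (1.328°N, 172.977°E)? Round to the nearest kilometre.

4528 km

Δλ = 172.977 − -160.130 = 333.107°; wrapped into (−180°, 180°]: -26.893°.
Δφ = 1.328 − -30.334 = 31.662°.
a = sin²(Δφ/2) + cos φ₁ · cos φ₂ · sin²(Δλ/2) = 0.121078.
c = 2·atan2(√a, √(1−a)) = 0.71080 rad → d = 6371·c ≈ 4528.48 km.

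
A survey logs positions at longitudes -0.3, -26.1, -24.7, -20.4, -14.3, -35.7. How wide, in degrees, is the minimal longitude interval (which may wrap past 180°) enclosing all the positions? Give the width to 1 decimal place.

Sort the longitudes: -35.7°, -26.1°, -24.7°, -20.4°, -14.3°, -0.3°.
Eastward gaps between consecutive values (wrapping around): 9.6°, 1.4°, 4.3°, 6.1°, 14.0°, 324.6°.
Largest gap = 324.6° ⇒ minimal covering band is its complement: 360° − 324.6° = 35.4°.
Band runs from -35.7° eastward to -0.3°.

35.4°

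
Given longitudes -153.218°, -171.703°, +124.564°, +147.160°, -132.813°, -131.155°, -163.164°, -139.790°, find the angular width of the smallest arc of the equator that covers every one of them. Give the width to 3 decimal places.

Sort the longitudes: -171.703°, -163.164°, -153.218°, -139.790°, -132.813°, -131.155°, +124.564°, +147.160°.
Eastward gaps between consecutive values (wrapping around): 8.539°, 9.946°, 13.428°, 6.977°, 1.658°, 255.719°, 22.596°, 41.137°.
Largest gap = 255.719° ⇒ minimal covering band is its complement: 360° − 255.719° = 104.281°.
Band runs from +124.564° eastward to -131.155°, crossing the antimeridian.

104.281°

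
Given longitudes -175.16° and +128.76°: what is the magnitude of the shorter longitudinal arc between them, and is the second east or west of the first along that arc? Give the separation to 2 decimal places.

56.08° west

Raw difference: 128.76 − -175.16 = 303.92°.
Normalise into (−180°, 180°]: 303.92° − 360° = -56.08°.
Negative ⇒ the second point lies to the west; separation 56.08°.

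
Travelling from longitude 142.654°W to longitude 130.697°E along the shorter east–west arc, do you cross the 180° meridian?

Naïve |130.697 − -142.654| = 273.351° > 180°, so the shorter arc goes the other way round — across 180°.
Signed shortest Δλ = ((130.697 − -142.654 + 180) mod 360) − 180 = -86.649°.
Going west by 86.649° from -142.654° passes through 180° before reaching +130.697°.

Yes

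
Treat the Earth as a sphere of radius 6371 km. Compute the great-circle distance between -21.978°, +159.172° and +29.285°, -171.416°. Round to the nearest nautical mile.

Δλ = -171.416 − 159.172 = -330.588°; wrapped into (−180°, 180°]: 29.412°.
Δφ = 29.285 − -21.978 = 51.263°.
a = sin²(Δφ/2) + cos φ₁ · cos φ₂ · sin²(Δλ/2) = 0.239250.
c = 2·atan2(√a, √(1−a)) = 1.02219 rad → d = 6371·c ≈ 6512.37 km ≈ 3516.40 nmi.

3516 nmi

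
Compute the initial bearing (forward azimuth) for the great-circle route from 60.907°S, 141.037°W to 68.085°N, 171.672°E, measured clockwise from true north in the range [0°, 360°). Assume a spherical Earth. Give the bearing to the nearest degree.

338°

Δλ = 171.672 − -141.037 = 312.709°; wrapped into (−180°, 180°]: -47.291°.
θ = atan2( sin Δλ · cos φ₂ , cos φ₁ · sin φ₂ − sin φ₁ · cos φ₂ · cos Δλ )
  = atan2(-0.27425, 0.67231) = -22.192° → normalised to [0°, 360°): 337.808°.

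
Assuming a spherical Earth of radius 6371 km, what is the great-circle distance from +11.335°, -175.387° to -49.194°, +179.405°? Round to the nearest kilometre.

Δλ = 179.405 − -175.387 = 354.792°; wrapped into (−180°, 180°]: -5.208°.
Δφ = -49.194 − 11.335 = -60.529°.
a = sin²(Δφ/2) + cos φ₁ · cos φ₂ · sin²(Δλ/2) = 0.255331.
c = 2·atan2(√a, √(1−a)) = 1.05947 rad → d = 6371·c ≈ 6749.86 km.

6750 km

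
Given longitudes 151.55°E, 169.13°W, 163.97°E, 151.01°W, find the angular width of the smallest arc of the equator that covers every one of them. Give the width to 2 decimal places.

57.44°

Sort the longitudes: -169.13°, -151.01°, +151.55°, +163.97°.
Eastward gaps between consecutive values (wrapping around): 18.12°, 302.56°, 12.42°, 26.90°.
Largest gap = 302.56° ⇒ minimal covering band is its complement: 360° − 302.56° = 57.44°.
Band runs from +151.55° eastward to -151.01°, crossing the antimeridian.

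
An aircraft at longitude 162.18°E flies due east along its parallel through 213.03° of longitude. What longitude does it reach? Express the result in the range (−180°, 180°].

Start at +162.18°; shift +213.03° → +375.21°.
+375.21° lies outside (−180°, 180°]; subtract 360° → +15.21°.

15.21°E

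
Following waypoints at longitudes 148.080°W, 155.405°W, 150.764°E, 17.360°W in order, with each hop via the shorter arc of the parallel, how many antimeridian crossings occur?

Leg 1: -148.080° → -155.405°, shortest Δλ = -7.325° (west) — does not cross 180°.
Leg 2: -155.405° → +150.764°, shortest Δλ = -53.831° (west) — crosses 180°.
Leg 3: +150.764° → -17.360°, shortest Δλ = -168.124° (west) — does not cross 180°.
Total crossings: 1.

1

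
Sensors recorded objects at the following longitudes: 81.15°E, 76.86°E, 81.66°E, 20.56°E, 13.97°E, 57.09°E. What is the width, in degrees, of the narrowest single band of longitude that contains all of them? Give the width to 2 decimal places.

67.69°

Sort the longitudes: +13.97°, +20.56°, +57.09°, +76.86°, +81.15°, +81.66°.
Eastward gaps between consecutive values (wrapping around): 6.59°, 36.53°, 19.77°, 4.29°, 0.51°, 292.31°.
Largest gap = 292.31° ⇒ minimal covering band is its complement: 360° − 292.31° = 67.69°.
Band runs from +13.97° eastward to +81.66°.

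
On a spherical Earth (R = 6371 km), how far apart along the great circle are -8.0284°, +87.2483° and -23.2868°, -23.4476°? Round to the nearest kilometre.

Δλ = -23.4476 − 87.2483 = -110.6959°.
Δφ = -23.2868 − -8.0284 = -15.2584°.
a = sin²(Δφ/2) + cos φ₁ · cos φ₂ · sin²(Δλ/2) = 0.633111.
c = 2·atan2(√a, √(1−a)) = 1.84027 rad → d = 6371·c ≈ 11724.35 km.

11724 km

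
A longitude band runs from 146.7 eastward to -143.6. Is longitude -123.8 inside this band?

Band width going east from +146.7° to -143.6°: ((-143.6 − 146.7) mod 360) = 69.7°.
Offset of -123.8° east of the west edge: ((-123.8 − 146.7) mod 360) = 89.5°.
89.5° > 69.7° ⇒ outside.

No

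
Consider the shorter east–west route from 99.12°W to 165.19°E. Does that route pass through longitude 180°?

Naïve |165.19 − -99.12| = 264.31° > 180°, so the shorter arc goes the other way round — across 180°.
Signed shortest Δλ = ((165.19 − -99.12 + 180) mod 360) − 180 = -95.69°.
Going west by 95.69° from -99.12° passes through 180° before reaching +165.19°.

Yes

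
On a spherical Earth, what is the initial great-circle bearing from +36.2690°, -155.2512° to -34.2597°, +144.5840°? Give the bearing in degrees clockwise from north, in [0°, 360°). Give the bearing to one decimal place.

225.8°

Δλ = 144.5840 − -155.2512 = 299.8352°; wrapped into (−180°, 180°]: -60.1648°.
θ = atan2( sin Δλ · cos φ₂ , cos φ₁ · sin φ₂ − sin φ₁ · cos φ₂ · cos Δλ )
  = atan2(-0.71695, -0.69712) = -134.197° → normalised to [0°, 360°): 225.803°.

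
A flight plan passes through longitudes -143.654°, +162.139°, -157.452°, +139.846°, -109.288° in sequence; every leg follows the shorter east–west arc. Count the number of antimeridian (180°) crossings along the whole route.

Leg 1: -143.654° → +162.139°, shortest Δλ = -54.207° (west) — crosses 180°.
Leg 2: +162.139° → -157.452°, shortest Δλ = 40.409° (east) — crosses 180°.
Leg 3: -157.452° → +139.846°, shortest Δλ = -62.702° (west) — crosses 180°.
Leg 4: +139.846° → -109.288°, shortest Δλ = 110.866° (east) — crosses 180°.
Total crossings: 4.

4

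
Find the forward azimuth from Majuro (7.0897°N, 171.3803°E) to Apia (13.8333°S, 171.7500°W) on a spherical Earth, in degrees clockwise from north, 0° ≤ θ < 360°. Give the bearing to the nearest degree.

Δλ = -171.7500 − 171.3803 = -343.1303°; wrapped into (−180°, 180°]: 16.8697°.
θ = atan2( sin Δλ · cos φ₂ , cos φ₁ · sin φ₂ − sin φ₁ · cos φ₂ · cos Δλ )
  = atan2(0.28178, -0.35196) = 141.319° → normalised to [0°, 360°): 141.319°.

141°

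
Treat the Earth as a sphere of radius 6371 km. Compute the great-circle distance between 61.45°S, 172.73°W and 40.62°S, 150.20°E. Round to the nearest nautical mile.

Δλ = 150.20 − -172.73 = 322.93°; wrapped into (−180°, 180°]: -37.07°.
Δφ = -40.62 − -61.45 = 20.83°.
a = sin²(Δφ/2) + cos φ₁ · cos φ₂ · sin²(Δλ/2) = 0.069338.
c = 2·atan2(√a, √(1−a)) = 0.53293 rad → d = 6371·c ≈ 3395.27 km ≈ 1833.30 nmi.

1833 nmi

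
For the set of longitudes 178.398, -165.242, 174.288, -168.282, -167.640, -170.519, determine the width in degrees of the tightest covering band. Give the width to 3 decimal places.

Sort the longitudes: -170.519°, -168.282°, -167.640°, -165.242°, +174.288°, +178.398°.
Eastward gaps between consecutive values (wrapping around): 2.237°, 0.642°, 2.398°, 339.530°, 4.110°, 11.083°.
Largest gap = 339.530° ⇒ minimal covering band is its complement: 360° − 339.530° = 20.470°.
Band runs from +174.288° eastward to -165.242°, crossing the antimeridian.

20.470°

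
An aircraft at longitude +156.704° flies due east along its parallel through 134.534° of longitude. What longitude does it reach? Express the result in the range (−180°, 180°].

Start at +156.704°; shift +134.534° → +291.238°.
+291.238° lies outside (−180°, 180°]; subtract 360° → -68.762°.

-68.762°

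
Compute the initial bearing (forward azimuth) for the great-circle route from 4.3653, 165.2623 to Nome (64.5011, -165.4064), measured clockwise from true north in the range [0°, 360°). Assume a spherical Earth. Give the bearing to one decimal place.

13.6°

Δλ = -165.4064 − 165.2623 = -330.6687°; wrapped into (−180°, 180°]: 29.3313°.
θ = atan2( sin Δλ · cos φ₂ , cos φ₁ · sin φ₂ − sin φ₁ · cos φ₂ · cos Δλ )
  = atan2(0.21088, 0.87141) = 13.604° → normalised to [0°, 360°): 13.604°.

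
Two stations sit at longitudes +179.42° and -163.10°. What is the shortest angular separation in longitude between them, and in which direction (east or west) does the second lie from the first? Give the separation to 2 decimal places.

Raw difference: -163.10 − 179.42 = -342.52°.
Normalise into (−180°, 180°]: -342.52° + 360° = 17.48°.
Positive ⇒ the second point lies to the east; separation 17.48°.

17.48° east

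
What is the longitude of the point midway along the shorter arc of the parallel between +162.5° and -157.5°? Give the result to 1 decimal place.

Signed shortest Δλ from +162.5° to -157.5° is +40.0°.
Midpoint longitude = +162.5° + (+40.0°)/2 = +162.5° + 20.0° = +182.5°.
Normalise into (−180°, 180°]: -177.5°.
(The naïve average (+162.5 + -157.5)/2 = 2.5° is on the wrong side of the globe.)

-177.5°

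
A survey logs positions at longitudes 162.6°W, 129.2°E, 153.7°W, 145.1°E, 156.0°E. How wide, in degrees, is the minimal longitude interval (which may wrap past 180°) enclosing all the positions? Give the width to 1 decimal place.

Sort the longitudes: -162.6°, -153.7°, +129.2°, +145.1°, +156.0°.
Eastward gaps between consecutive values (wrapping around): 8.9°, 282.9°, 15.9°, 10.9°, 41.4°.
Largest gap = 282.9° ⇒ minimal covering band is its complement: 360° − 282.9° = 77.1°.
Band runs from +129.2° eastward to -153.7°, crossing the antimeridian.

77.1°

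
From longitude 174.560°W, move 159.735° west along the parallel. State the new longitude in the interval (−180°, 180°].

25.705°E

Start at -174.560°; shift −159.735° → -334.295°.
-334.295° lies outside (−180°, 180°]; add 360° → +25.705°.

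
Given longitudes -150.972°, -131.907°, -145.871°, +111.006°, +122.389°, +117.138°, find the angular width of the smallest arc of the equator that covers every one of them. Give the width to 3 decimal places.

Sort the longitudes: -150.972°, -145.871°, -131.907°, +111.006°, +117.138°, +122.389°.
Eastward gaps between consecutive values (wrapping around): 5.101°, 13.964°, 242.913°, 6.132°, 5.251°, 86.639°.
Largest gap = 242.913° ⇒ minimal covering band is its complement: 360° − 242.913° = 117.087°.
Band runs from +111.006° eastward to -131.907°, crossing the antimeridian.

117.087°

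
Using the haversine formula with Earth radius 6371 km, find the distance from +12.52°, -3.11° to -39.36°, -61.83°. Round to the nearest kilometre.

8369 km

Δλ = -61.83 − -3.11 = -58.72°.
Δφ = -39.36 − 12.52 = -51.88°.
a = sin²(Δφ/2) + cos φ₁ · cos φ₂ · sin²(Δλ/2) = 0.372789.
c = 2·atan2(√a, √(1−a)) = 1.31355 rad → d = 6371·c ≈ 8368.60 km.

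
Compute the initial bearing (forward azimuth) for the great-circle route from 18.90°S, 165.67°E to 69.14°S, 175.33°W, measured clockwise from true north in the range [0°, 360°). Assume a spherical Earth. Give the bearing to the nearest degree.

171°

Δλ = -175.33 − 165.67 = -341.00°; wrapped into (−180°, 180°]: 19.00°.
θ = atan2( sin Δλ · cos φ₂ , cos φ₁ · sin φ₂ − sin φ₁ · cos φ₂ · cos Δλ )
  = atan2(0.11593, -0.77501) = 171.493° → normalised to [0°, 360°): 171.493°.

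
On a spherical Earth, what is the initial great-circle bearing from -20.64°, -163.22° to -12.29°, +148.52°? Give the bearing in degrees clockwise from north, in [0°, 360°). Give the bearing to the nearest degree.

Δλ = 148.52 − -163.22 = 311.74°; wrapped into (−180°, 180°]: -48.26°.
θ = atan2( sin Δλ · cos φ₂ , cos φ₁ · sin φ₂ − sin φ₁ · cos φ₂ · cos Δλ )
  = atan2(-0.72907, 0.03010) = -87.636° → normalised to [0°, 360°): 272.364°.

272°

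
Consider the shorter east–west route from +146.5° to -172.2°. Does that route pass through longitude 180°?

Naïve |-172.2 − 146.5| = 318.7° > 180°, so the shorter arc goes the other way round — across 180°.
Signed shortest Δλ = ((-172.2 − 146.5 + 180) mod 360) − 180 = 41.3°.
Going east by 41.3° from +146.5° passes through 180° before reaching -172.2°.

Yes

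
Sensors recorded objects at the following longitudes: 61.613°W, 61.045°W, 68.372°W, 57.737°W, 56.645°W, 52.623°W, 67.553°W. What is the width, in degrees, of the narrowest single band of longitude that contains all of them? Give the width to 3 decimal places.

15.749°

Sort the longitudes: -68.372°, -67.553°, -61.613°, -61.045°, -57.737°, -56.645°, -52.623°.
Eastward gaps between consecutive values (wrapping around): 0.819°, 5.940°, 0.568°, 3.308°, 1.092°, 4.022°, 344.251°.
Largest gap = 344.251° ⇒ minimal covering band is its complement: 360° − 344.251° = 15.749°.
Band runs from -68.372° eastward to -52.623°.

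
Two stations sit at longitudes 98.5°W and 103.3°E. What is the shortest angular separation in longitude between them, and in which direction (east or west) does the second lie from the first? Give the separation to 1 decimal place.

Raw difference: 103.3 − -98.5 = 201.8°.
Normalise into (−180°, 180°]: 201.8° − 360° = -158.2°.
Negative ⇒ the second point lies to the west; separation 158.2°.

158.2° west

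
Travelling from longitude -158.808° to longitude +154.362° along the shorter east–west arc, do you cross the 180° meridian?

Yes

Naïve |154.362 − -158.808| = 313.17° > 180°, so the shorter arc goes the other way round — across 180°.
Signed shortest Δλ = ((154.362 − -158.808 + 180) mod 360) − 180 = -46.83°.
Going west by 46.83° from -158.808° passes through 180° before reaching +154.362°.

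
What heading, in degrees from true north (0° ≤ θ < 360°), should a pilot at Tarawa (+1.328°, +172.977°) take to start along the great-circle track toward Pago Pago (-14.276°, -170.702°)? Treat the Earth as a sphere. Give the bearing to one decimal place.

Δλ = -170.702 − 172.977 = -343.679°; wrapped into (−180°, 180°]: 16.321°.
θ = atan2( sin Δλ · cos φ₂ , cos φ₁ · sin φ₂ − sin φ₁ · cos φ₂ · cos Δλ )
  = atan2(0.27234, -0.26808) = 134.549° → normalised to [0°, 360°): 134.549°.

134.5°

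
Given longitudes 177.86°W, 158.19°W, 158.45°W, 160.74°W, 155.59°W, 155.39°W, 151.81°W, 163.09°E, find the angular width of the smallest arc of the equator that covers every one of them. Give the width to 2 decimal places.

Sort the longitudes: -177.86°, -160.74°, -158.45°, -158.19°, -155.59°, -155.39°, -151.81°, +163.09°.
Eastward gaps between consecutive values (wrapping around): 17.12°, 2.29°, 0.26°, 2.60°, 0.20°, 3.58°, 314.90°, 19.05°.
Largest gap = 314.90° ⇒ minimal covering band is its complement: 360° − 314.90° = 45.10°.
Band runs from +163.09° eastward to -151.81°, crossing the antimeridian.

45.10°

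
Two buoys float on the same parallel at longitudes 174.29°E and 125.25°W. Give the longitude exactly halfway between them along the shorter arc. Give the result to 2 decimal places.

Signed shortest Δλ from +174.29° to -125.25° is +60.46°.
Midpoint longitude = +174.29° + (+60.46°)/2 = +174.29° + 30.23° = +204.52°.
Normalise into (−180°, 180°]: -155.48°.
(The naïve average (+174.29 + -125.25)/2 = 24.52° is on the wrong side of the globe.)

155.48°W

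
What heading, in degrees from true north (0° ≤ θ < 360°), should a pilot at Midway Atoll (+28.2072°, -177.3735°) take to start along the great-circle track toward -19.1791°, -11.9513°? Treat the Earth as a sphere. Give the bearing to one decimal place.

59.1°

Δλ = -11.9513 − -177.3735 = 165.4222°.
θ = atan2( sin Δλ · cos φ₂ , cos φ₁ · sin φ₂ − sin φ₁ · cos φ₂ · cos Δλ )
  = atan2(0.23772, 0.14255) = 59.052° → normalised to [0°, 360°): 59.052°.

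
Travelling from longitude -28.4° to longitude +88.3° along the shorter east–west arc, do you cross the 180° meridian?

No

Signed shortest Δλ = ((88.3 − -28.4 + 180) mod 360) − 180 = 116.7°.
Going east by 116.7° from -28.4° reaches +88.3° without touching 180°.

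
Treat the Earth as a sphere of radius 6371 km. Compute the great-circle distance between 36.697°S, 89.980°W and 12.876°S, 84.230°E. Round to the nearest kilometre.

Δλ = 84.230 − -89.980 = 174.210°.
Δφ = -12.876 − -36.697 = 23.821°.
a = sin²(Δφ/2) + cos φ₁ · cos φ₂ · sin²(Δλ/2) = 0.822246.
c = 2·atan2(√a, √(1−a)) = 2.27115 rad → d = 6371·c ≈ 14469.52 km.

14470 km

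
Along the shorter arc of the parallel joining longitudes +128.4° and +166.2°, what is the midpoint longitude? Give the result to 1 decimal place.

+147.3°

Signed shortest Δλ from +128.4° to +166.2° is +37.8°.
Midpoint longitude = +128.4° + (+37.8°)/2 = +128.4° + 18.9° = +147.3°.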